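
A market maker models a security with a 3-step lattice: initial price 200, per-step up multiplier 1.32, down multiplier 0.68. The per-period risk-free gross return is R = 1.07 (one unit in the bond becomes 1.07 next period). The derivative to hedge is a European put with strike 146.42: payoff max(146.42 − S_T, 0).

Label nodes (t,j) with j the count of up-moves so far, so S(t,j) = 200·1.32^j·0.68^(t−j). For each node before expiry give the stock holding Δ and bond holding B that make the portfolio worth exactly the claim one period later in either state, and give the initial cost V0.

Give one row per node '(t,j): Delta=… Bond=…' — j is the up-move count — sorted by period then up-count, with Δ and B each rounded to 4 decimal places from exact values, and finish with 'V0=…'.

Under the risk-neutral measure, an up-move has probability p* = (R−d)/(u−d) = 0.6094 and values discount at R = 1.07.
At expiry t=3: V(3,0)=83.5336, V(3,1)=24.3464, V(3,2)=0.0000, V(3,3)=0.0000
Node (2,0) S=92.4800: V=(p*·24.3464+(1−p*)·83.5336)/1.07=44.3611; Δ=(24.3464−83.5336)/(122.0736−62.8864)=-1.0000; B=V−Δ·S=136.8411
Node (2,1) S=179.5200: V=(p*·0.0000+(1−p*)·24.3464)/1.07=8.8881; Δ=(0.0000−24.3464)/(236.9664−122.0736)=-0.2119; B=V−Δ·S=46.9294
Node (2,2) S=348.4800: V=(p*·0.0000+(1−p*)·0.0000)/1.07=0.0000; Δ=(0.0000−0.0000)/(459.9936−236.9664)=0.0000; B=V−Δ·S=0.0000
Node (1,0) S=136.0000: V=(p*·8.8881+(1−p*)·44.3611)/1.07=21.2568; Δ=(8.8881−44.3611)/(179.5200−92.4800)=-0.4075; B=V−Δ·S=76.6833
Node (1,1) S=264.0000: V=(p*·0.0000+(1−p*)·8.8881)/1.07=3.2448; Δ=(0.0000−8.8881)/(348.4800−179.5200)=-0.0526; B=V−Δ·S=17.1325
Node (0,0) S=200.0000: V=(p*·3.2448+(1−p*)·21.2568)/1.07=9.6082; Δ=(3.2448−21.2568)/(264.0000−136.0000)=-0.1407; B=V−Δ·S=37.7519
Self-financing check: at every node Δ·S+B equals the discounted successor values.

(0,0): Delta=-0.1407 Bond=37.7519
(1,0): Delta=-0.4075 Bond=76.6833
(1,1): Delta=-0.0526 Bond=17.1325
(2,0): Delta=-1.0000 Bond=136.8411
(2,1): Delta=-0.2119 Bond=46.9294
(2,2): Delta=0.0000 Bond=0.0000
V0=9.6082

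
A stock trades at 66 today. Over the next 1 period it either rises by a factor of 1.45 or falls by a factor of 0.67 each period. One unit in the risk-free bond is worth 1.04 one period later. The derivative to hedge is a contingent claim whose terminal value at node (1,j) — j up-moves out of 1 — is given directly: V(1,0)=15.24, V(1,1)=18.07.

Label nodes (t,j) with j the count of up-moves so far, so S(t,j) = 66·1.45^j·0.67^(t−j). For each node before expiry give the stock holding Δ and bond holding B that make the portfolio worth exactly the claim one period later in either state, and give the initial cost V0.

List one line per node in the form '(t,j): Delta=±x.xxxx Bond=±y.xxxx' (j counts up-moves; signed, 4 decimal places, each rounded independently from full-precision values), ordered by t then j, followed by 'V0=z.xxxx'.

(0,0): Delta=0.0550 Bond=12.3164
V0=15.9446

The replicating-portfolio and risk-neutral prices coincide; use p* = (1.04−0.67)/(1.45−0.67) = 0.4744 for the latter.
At expiry t=1: V(1,0)=15.2400, V(1,1)=18.0700
  t=0,j=0: stock 66.0000 → up 95.7000 (V=18.0700), down 44.2200 (V=15.2400). Price 15.9446; hedge Δ=0.0550, bond B=12.3164.
Check: Δ(0,0)·S0 + B(0,0) = 15.9446 = V0.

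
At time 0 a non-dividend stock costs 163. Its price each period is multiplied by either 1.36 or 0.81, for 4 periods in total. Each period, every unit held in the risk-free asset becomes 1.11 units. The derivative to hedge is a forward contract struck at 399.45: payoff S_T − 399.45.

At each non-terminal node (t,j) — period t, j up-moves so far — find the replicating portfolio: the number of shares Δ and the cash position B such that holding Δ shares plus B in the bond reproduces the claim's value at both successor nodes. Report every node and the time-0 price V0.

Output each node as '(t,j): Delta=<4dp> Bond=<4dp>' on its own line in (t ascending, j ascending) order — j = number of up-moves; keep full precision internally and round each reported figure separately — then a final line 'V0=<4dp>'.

No-arbitrage ⇒ martingale measure with p* = (R−d)/(u−d) = 0.5455.
Terminal payoffs: V(4,0)=-329.2838, V(4,1)=-281.6402, V(4,2)=-201.6458, V(4,3)=-67.3343, V(4,4)=158.1763
Node (3,0) S=86.6249: V=(p*·-281.6402+(1−p*)·-329.2838)/1.11=-273.2400; Δ=(-281.6402−-329.2838)/(117.8098−70.1662)=1.0000; B=V−Δ·S=-359.8649
Node (3,1) S=145.4442: V=(p*·-201.6458+(1−p*)·-281.6402)/1.11=-214.4206; Δ=(-201.6458−-281.6402)/(197.8042−117.8098)=1.0000; B=V−Δ·S=-359.8649
Node (3,2) S=244.2027: V=(p*·-67.3343+(1−p*)·-201.6458)/1.11=-115.6622; Δ=(-67.3343−-201.6458)/(332.1157−197.8042)=1.0000; B=V−Δ·S=-359.8649
Node (3,3) S=410.0193: V=(p*·158.1763+(1−p*)·-67.3343)/1.11=50.1545; Δ=(158.1763−-67.3343)/(557.6263−332.1157)=1.0000; B=V−Δ·S=-359.8649
Node (2,0) S=106.9443: V=(p*·-214.4206+(1−p*)·-273.2400)/1.11=-217.2583; Δ=(-214.4206−-273.2400)/(145.4442−86.6249)=1.0000; B=V−Δ·S=-324.2026
Node (2,1) S=179.5608: V=(p*·-115.6622+(1−p*)·-214.4206)/1.11=-144.6418; Δ=(-115.6622−-214.4206)/(244.2027−145.4442)=1.0000; B=V−Δ·S=-324.2026
Node (2,2) S=301.4848: V=(p*·50.1545+(1−p*)·-115.6622)/1.11=-22.7178; Δ=(50.1545−-115.6622)/(410.0193−244.2027)=1.0000; B=V−Δ·S=-324.2026
Node (1,0) S=132.0300: V=(p*·-144.6418+(1−p*)·-217.2583)/1.11=-160.0444; Δ=(-144.6418−-217.2583)/(179.5608−106.9443)=1.0000; B=V−Δ·S=-292.0744
Node (1,1) S=221.6800: V=(p*·-22.7178+(1−p*)·-144.6418)/1.11=-70.3944; Δ=(-22.7178−-144.6418)/(301.4848−179.5608)=1.0000; B=V−Δ·S=-292.0744
Node (0,0) S=163.0000: V=(p*·-70.3944+(1−p*)·-160.0444)/1.11=-100.1301; Δ=(-70.3944−-160.0444)/(221.6800−132.0300)=1.0000; B=V−Δ·S=-263.1301
Each (Δ,B) replicates both successor values, so the strategy is self-financing and V0 is arbitrage-free.

(0,0): Delta=1.0000 Bond=-263.1301
(1,0): Delta=1.0000 Bond=-292.0744
(1,1): Delta=1.0000 Bond=-292.0744
(2,0): Delta=1.0000 Bond=-324.2026
(2,1): Delta=1.0000 Bond=-324.2026
(2,2): Delta=1.0000 Bond=-324.2026
(3,0): Delta=1.0000 Bond=-359.8649
(3,1): Delta=1.0000 Bond=-359.8649
(3,2): Delta=1.0000 Bond=-359.8649
(3,3): Delta=1.0000 Bond=-359.8649
V0=-100.1301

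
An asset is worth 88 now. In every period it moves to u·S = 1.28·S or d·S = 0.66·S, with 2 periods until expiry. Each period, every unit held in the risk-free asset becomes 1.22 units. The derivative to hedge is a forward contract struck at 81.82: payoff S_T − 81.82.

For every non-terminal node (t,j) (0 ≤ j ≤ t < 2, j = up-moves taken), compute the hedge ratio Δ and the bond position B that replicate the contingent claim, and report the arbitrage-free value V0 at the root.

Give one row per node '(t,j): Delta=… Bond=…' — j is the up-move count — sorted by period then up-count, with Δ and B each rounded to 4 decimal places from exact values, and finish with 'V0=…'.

Under the risk-neutral measure, an up-move has probability p* = (R−d)/(u−d) = 0.9032 and values discount at R = 1.22.
Payoff layer (t=2): V(2,0)=-43.4872, V(2,1)=-7.4776, V(2,2)=62.3592
(1,0): S=58.0800. Δ = (V_up−V_dn)/(S_up−S_dn) = (-7.4776−-43.4872)/(74.3424−38.3328) = 1.0000. V = [p*·-7.4776 + (1−p*)·-43.4872]/1.22 = -8.9856. B = V − Δ·S = -67.0656.
(1,1): S=112.6400. Δ = (V_up−V_dn)/(S_up−S_dn) = (62.3592−-7.4776)/(144.1792−74.3424) = 1.0000. V = [p*·62.3592 + (1−p*)·-7.4776]/1.22 = 45.5744. B = V − Δ·S = -67.0656.
(0,0): S=88.0000. Δ = (V_up−V_dn)/(S_up−S_dn) = (45.5744−-8.9856)/(112.6400−58.0800) = 1.0000. V = [p*·45.5744 + (1−p*)·-8.9856]/1.22 = 33.0282. B = V − Δ·S = -54.9718.
Each (Δ,B) replicates both successor values, so the strategy is self-financing and V0 is arbitrage-free.

(0,0): Delta=1.0000 Bond=-54.9718
(1,0): Delta=1.0000 Bond=-67.0656
(1,1): Delta=1.0000 Bond=-67.0656
V0=33.0282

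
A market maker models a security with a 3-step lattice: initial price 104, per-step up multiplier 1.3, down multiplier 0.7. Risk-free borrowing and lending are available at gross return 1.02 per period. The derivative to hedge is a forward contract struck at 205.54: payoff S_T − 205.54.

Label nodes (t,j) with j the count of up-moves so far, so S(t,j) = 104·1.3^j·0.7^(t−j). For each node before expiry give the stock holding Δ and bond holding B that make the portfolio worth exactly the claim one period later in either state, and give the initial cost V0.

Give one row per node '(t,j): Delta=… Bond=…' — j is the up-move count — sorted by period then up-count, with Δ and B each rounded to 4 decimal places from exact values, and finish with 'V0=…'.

(0,0): Delta=1.0000 Bond=-193.6849
(1,0): Delta=1.0000 Bond=-197.5586
(1,1): Delta=1.0000 Bond=-197.5586
(2,0): Delta=1.0000 Bond=-201.5098
(2,1): Delta=1.0000 Bond=-201.5098
(2,2): Delta=1.0000 Bond=-201.5098
V0=-89.6849

Risk-neutral probability p* = (R−d)/(u−d) = (1.02−0.7)/(1.3−0.7) = 0.5333.
At expiry t=3: V(3,0)=-169.8680, V(3,1)=-139.2920, V(3,2)=-82.5080, V(3,3)=22.9480
Node (2,0) S=50.9600: V=(p*·-139.2920+(1−p*)·-169.8680)/1.02=-150.5498; Δ=(-139.2920−-169.8680)/(66.2480−35.6720)=1.0000; B=V−Δ·S=-201.5098
Node (2,1) S=94.6400: V=(p*·-82.5080+(1−p*)·-139.2920)/1.02=-106.8698; Δ=(-82.5080−-139.2920)/(123.0320−66.2480)=1.0000; B=V−Δ·S=-201.5098
Node (2,2) S=175.7600: V=(p*·22.9480+(1−p*)·-82.5080)/1.02=-25.7498; Δ=(22.9480−-82.5080)/(228.4880−123.0320)=1.0000; B=V−Δ·S=-201.5098
Node (1,0) S=72.8000: V=(p*·-106.8698+(1−p*)·-150.5498)/1.02=-124.7586; Δ=(-106.8698−-150.5498)/(94.6400−50.9600)=1.0000; B=V−Δ·S=-197.5586
Node (1,1) S=135.2000: V=(p*·-25.7498+(1−p*)·-106.8698)/1.02=-62.3586; Δ=(-25.7498−-106.8698)/(175.7600−94.6400)=1.0000; B=V−Δ·S=-197.5586
Node (0,0) S=104.0000: V=(p*·-62.3586+(1−p*)·-124.7586)/1.02=-89.6849; Δ=(-62.3586−-124.7586)/(135.2000−72.8000)=1.0000; B=V−Δ·S=-193.6849
Root portfolio cost Δ·104+B reproduces V0=-89.6849.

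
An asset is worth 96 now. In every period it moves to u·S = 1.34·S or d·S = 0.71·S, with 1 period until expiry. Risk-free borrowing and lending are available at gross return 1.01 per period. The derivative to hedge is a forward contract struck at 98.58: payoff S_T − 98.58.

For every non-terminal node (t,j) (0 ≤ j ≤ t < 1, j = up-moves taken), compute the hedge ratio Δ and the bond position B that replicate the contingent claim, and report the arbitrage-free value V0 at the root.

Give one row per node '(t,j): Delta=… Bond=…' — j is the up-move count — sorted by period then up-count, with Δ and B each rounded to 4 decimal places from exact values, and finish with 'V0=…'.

(0,0): Delta=1.0000 Bond=-97.6040
V0=-1.6040

Risk-neutral probability p* = (R−d)/(u−d) = (1.01−0.71)/(1.34−0.71) = 0.4762.
Payoff layer (t=1): V(1,0)=-30.4200, V(1,1)=30.0600
  t=0,j=0: stock 96.0000 → up 128.6400 (V=30.0600), down 68.1600 (V=-30.4200). Price -1.6040; hedge Δ=1.0000, bond B=-97.6040.
Check: Δ(0,0)·S0 + B(0,0) = -1.6040 = V0.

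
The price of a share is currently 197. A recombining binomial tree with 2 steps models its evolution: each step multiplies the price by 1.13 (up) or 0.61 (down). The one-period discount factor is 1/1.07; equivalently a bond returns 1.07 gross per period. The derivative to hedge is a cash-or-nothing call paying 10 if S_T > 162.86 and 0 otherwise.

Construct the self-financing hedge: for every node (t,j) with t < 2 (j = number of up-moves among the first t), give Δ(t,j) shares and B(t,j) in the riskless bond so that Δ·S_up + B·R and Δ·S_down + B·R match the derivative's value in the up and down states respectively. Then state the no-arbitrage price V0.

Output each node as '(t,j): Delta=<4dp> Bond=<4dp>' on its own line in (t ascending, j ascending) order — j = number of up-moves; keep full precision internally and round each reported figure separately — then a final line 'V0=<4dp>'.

Since d<R<u, set p* = (R−d)/(u−d) = 0.8846; price each node as the discounted p*-expectation of its children.
At expiry t=2: V(2,0)=0.0000, V(2,1)=0.0000, V(2,2)=10.0000
  t=1,j=0: stock 120.1700 → up 135.7921 (V=0.0000), down 73.3037 (V=0.0000). Price 0.0000; hedge Δ=0.0000, bond B=0.0000.
  t=1,j=1: stock 222.6100 → up 251.5493 (V=10.0000), down 135.7921 (V=0.0000). Price 8.2674; hedge Δ=0.0864, bond B=-10.9633.
  t=0,j=0: stock 197.0000 → up 222.6100 (V=8.2674), down 120.1700 (V=0.0000). Price 6.8350; hedge Δ=0.0807, bond B=-9.0639.
Check: Δ(0,0)·S0 + B(0,0) = 6.8350 = V0.

(0,0): Delta=0.0807 Bond=-9.0639
(1,0): Delta=0.0000 Bond=0.0000
(1,1): Delta=0.0864 Bond=-10.9633
V0=6.8350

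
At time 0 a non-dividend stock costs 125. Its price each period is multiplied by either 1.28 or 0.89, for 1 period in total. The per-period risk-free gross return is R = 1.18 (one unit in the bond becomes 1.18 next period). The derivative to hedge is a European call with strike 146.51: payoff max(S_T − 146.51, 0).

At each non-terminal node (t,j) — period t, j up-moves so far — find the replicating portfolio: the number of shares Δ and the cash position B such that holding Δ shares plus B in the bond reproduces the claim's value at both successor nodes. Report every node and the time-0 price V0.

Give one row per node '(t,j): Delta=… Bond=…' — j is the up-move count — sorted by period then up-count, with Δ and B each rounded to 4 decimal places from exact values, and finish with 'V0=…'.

The replicating-portfolio and risk-neutral prices coincide; use p* = (1.18−0.89)/(1.28−0.89) = 0.7436 for the latter.
Terminal values V(1,·): V(1,0)=0.0000, V(1,1)=13.4900
  t=0,j=0: stock 125.0000 → up 160.0000 (V=13.4900), down 111.2500 (V=0.0000). Price 8.5009; hedge Δ=0.2767, bond B=-26.0889.
Each (Δ,B) replicates both successor values, so the strategy is self-financing and V0 is arbitrage-free.

(0,0): Delta=0.2767 Bond=-26.0889
V0=8.5009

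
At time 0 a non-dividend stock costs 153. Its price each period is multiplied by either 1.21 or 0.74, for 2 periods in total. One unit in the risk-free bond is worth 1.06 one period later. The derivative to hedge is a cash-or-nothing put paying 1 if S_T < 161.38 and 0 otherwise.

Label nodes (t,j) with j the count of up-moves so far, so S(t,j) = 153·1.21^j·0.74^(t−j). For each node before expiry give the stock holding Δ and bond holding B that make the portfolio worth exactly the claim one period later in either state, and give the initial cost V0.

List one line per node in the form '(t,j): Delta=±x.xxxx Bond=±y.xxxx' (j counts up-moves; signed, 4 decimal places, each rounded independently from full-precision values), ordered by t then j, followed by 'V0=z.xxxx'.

(0,0): Delta=-0.0089 Bond=1.8441
(1,0): Delta=0.0000 Bond=0.9434
(1,1): Delta=-0.0115 Bond=2.4287
V0=0.4774

The replicating-portfolio and risk-neutral prices coincide; use p* = (1.06−0.74)/(1.21−0.74) = 0.6809 for the latter.
Terminal payoffs: V(2,0)=1.0000, V(2,1)=1.0000, V(2,2)=0.0000
  t=1,j=0: stock 113.2200 → up 136.9962 (V=1.0000), down 83.7828 (V=1.0000). Price 0.9434; hedge Δ=0.0000, bond B=0.9434.
  t=1,j=1: stock 185.1300 → up 224.0073 (V=0.0000), down 136.9962 (V=1.0000). Price 0.3011; hedge Δ=-0.0115, bond B=2.4287.
  t=0,j=0: stock 153.0000 → up 185.1300 (V=0.3011), down 113.2200 (V=0.9434). Price 0.4774; hedge Δ=-0.0089, bond B=1.8441.
Check: Δ(0,0)·S0 + B(0,0) = 0.4774 = V0.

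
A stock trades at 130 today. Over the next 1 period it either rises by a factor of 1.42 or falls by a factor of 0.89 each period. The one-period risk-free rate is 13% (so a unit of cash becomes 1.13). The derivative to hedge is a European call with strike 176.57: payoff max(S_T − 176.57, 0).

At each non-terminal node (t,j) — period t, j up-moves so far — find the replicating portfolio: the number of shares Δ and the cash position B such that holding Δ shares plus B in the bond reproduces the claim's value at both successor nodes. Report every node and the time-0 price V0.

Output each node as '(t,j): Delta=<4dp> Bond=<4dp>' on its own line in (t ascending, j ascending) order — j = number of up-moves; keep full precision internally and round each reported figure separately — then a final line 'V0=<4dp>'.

Risk-neutral probability p* = (R−d)/(u−d) = (1.13−0.89)/(1.42−0.89) = 0.4528.
Payoff layer (t=1): V(1,0)=0.0000, V(1,1)=8.0300
Node (0,0) S=130.0000: V=(p*·8.0300+(1−p*)·0.0000)/1.13=3.2179; Δ=(8.0300−0.0000)/(184.6000−115.7000)=0.1165; B=V−Δ·S=-11.9330
Each (Δ,B) replicates both successor values, so the strategy is self-financing and V0 is arbitrage-free.

(0,0): Delta=0.1165 Bond=-11.9330
V0=3.2179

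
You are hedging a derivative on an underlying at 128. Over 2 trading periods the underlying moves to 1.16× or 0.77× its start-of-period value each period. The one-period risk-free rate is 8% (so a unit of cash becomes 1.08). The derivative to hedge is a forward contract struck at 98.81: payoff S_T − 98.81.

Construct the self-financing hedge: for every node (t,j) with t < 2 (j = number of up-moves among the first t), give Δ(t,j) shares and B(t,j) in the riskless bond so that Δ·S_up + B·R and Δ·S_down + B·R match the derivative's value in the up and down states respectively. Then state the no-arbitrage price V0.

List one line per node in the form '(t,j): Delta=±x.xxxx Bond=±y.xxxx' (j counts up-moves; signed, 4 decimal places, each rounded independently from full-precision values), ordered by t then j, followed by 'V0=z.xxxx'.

(0,0): Delta=1.0000 Bond=-84.7136
(1,0): Delta=1.0000 Bond=-91.4907
(1,1): Delta=1.0000 Bond=-91.4907
V0=43.2864

Risk-neutral probability p* = (R−d)/(u−d) = (1.08−0.77)/(1.16−0.77) = 0.7949.
At expiry t=2: V(2,0)=-22.9188, V(2,1)=15.5196, V(2,2)=73.4268
Node (1,0) S=98.5600: V=(p*·15.5196+(1−p*)·-22.9188)/1.08=7.0693; Δ=(15.5196−-22.9188)/(114.3296−75.8912)=1.0000; B=V−Δ·S=-91.4907
Node (1,1) S=148.4800: V=(p*·73.4268+(1−p*)·15.5196)/1.08=56.9893; Δ=(73.4268−15.5196)/(172.2368−114.3296)=1.0000; B=V−Δ·S=-91.4907
Node (0,0) S=128.0000: V=(p*·56.9893+(1−p*)·7.0693)/1.08=43.2864; Δ=(56.9893−7.0693)/(148.4800−98.5600)=1.0000; B=V−Δ·S=-84.7136
Each (Δ,B) replicates both successor values, so the strategy is self-financing and V0 is arbitrage-free.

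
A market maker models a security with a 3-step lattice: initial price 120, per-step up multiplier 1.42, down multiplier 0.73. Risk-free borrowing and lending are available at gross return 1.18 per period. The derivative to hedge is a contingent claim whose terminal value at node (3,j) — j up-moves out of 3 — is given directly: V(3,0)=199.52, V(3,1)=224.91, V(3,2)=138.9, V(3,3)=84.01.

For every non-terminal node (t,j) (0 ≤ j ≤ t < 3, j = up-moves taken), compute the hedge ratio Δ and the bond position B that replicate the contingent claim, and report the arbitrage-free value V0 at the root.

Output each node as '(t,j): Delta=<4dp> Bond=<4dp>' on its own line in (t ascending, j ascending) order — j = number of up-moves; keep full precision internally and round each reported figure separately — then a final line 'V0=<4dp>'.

(0,0): Delta=-0.5143 Bond=150.9339
(1,0): Delta=-0.6626 Bond=191.0950
(1,1): Delta=-0.4737 Bond=171.1724
(2,0): Delta=0.5754 Bond=146.3204
(2,1): Delta=-1.0021 Bond=267.7170
(2,2): Delta=-0.3288 Bond=166.9254
V0=89.2156

The replicating-portfolio and risk-neutral prices coincide; use p* = (1.18−0.73)/(1.42−0.73) = 0.6522 for the latter.
At expiry t=3: V(3,0)=199.5200, V(3,1)=224.9100, V(3,2)=138.9000, V(3,3)=84.0100
(2,0): S=63.9480. Δ = (V_up−V_dn)/(S_up−S_dn) = (224.9100−199.5200)/(90.8062−46.6820) = 0.5754. V = [p*·224.9100 + (1−p*)·199.5200]/1.18 = 183.1175. B = V − Δ·S = 146.3204.
(2,1): S=124.3920. Δ = (V_up−V_dn)/(S_up−S_dn) = (138.9000−224.9100)/(176.6366−90.8062) = -1.0021. V = [p*·138.9000 + (1−p*)·224.9100]/1.18 = 143.0648. B = V − Δ·S = 267.7170.
(2,2): S=241.9680. Δ = (V_up−V_dn)/(S_up−S_dn) = (84.0100−138.9000)/(343.5946−176.6366) = -0.3288. V = [p*·84.0100 + (1−p*)·138.9000]/1.18 = 87.3747. B = V − Δ·S = 166.9254.
(1,0): S=87.6000. Δ = (V_up−V_dn)/(S_up−S_dn) = (143.0648−183.1175)/(124.3920−63.9480) = -0.6626. V = [p*·143.0648 + (1−p*)·183.1175]/1.18 = 133.0476. B = V − Δ·S = 191.0950.
(1,1): S=170.4000. Δ = (V_up−V_dn)/(S_up−S_dn) = (87.3747−143.0648)/(241.9680−124.3920) = -0.4737. V = [p*·87.3747 + (1−p*)·143.0648]/1.18 = 90.4620. B = V − Δ·S = 171.1724.
(0,0): S=120.0000. Δ = (V_up−V_dn)/(S_up−S_dn) = (90.4620−133.0476)/(170.4000−87.6000) = -0.5143. V = [p*·90.4620 + (1−p*)·133.0476]/1.18 = 89.2156. B = V − Δ·S = 150.9339.
Root portfolio cost Δ·120+B reproduces V0=89.2156.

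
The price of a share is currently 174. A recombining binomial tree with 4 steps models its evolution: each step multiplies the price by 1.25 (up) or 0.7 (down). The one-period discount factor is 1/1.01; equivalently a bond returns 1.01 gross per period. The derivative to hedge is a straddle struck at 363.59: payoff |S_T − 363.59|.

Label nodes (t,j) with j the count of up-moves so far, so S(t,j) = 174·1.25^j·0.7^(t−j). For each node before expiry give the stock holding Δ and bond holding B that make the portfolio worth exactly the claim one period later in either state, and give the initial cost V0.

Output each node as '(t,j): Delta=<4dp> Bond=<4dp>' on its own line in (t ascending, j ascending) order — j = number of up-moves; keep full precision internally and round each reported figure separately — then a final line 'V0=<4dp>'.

(0,0): Delta=-0.7777 Bond=322.5906
(1,0): Delta=-1.0000 Bond=352.8969
(1,1): Delta=-0.6813 Bond=304.8511
(2,0): Delta=-1.0000 Bond=356.4258
(2,1): Delta=-1.0000 Bond=356.4258
(2,2): Delta=-0.5431 Bond=270.3310
(3,0): Delta=-1.0000 Bond=359.9901
(3,1): Delta=-1.0000 Bond=359.9901
(3,2): Delta=-1.0000 Bond=359.9901
(3,3): Delta=-0.3450 Bond=205.7137
V0=187.2768

No-arbitrage ⇒ martingale measure with p* = (R−d)/(u−d) = 0.5636.
Terminal values V(4,·): V(4,0)=321.8126, V(4,1)=288.9875, V(4,2)=230.3713, V(4,3)=125.6994, V(4,4)=61.2147
Node (3,0) S=59.6820: V=(p*·288.9875+(1−p*)·321.8126)/1.01=300.3081; Δ=(288.9875−321.8126)/(74.6025−41.7774)=-1.0000; B=V−Δ·S=359.9901
Node (3,1) S=106.5750: V=(p*·230.3713+(1−p*)·288.9875)/1.01=253.4151; Δ=(230.3713−288.9875)/(133.2188−74.6025)=-1.0000; B=V−Δ·S=359.9901
Node (3,2) S=190.3125: V=(p*·125.6994+(1−p*)·230.3713)/1.01=169.6776; Δ=(125.6994−230.3713)/(237.8906−133.2188)=-1.0000; B=V−Δ·S=359.9901
Node (3,3) S=339.8438: V=(p*·61.2147+(1−p*)·125.6994)/1.01=88.4688; Δ=(61.2147−125.6994)/(424.8047−237.8906)=-0.3450; B=V−Δ·S=205.7137
Node (2,0) S=85.2600: V=(p*·253.4151+(1−p*)·300.3081)/1.01=271.1658; Δ=(253.4151−300.3081)/(106.5750−59.6820)=-1.0000; B=V−Δ·S=356.4258
Node (2,1) S=152.2500: V=(p*·169.6776+(1−p*)·253.4151)/1.01=204.1758; Δ=(169.6776−253.4151)/(190.3125−106.5750)=-1.0000; B=V−Δ·S=356.4258
Node (2,2) S=271.8750: V=(p*·88.4688+(1−p*)·169.6776)/1.01=122.6786; Δ=(88.4688−169.6776)/(339.8438−190.3125)=-0.5431; B=V−Δ·S=270.3310
Node (1,0) S=121.8000: V=(p*·204.1758+(1−p*)·271.1658)/1.01=231.0969; Δ=(204.1758−271.1658)/(152.2500−85.2600)=-1.0000; B=V−Δ·S=352.8969
Node (1,1) S=217.5000: V=(p*·122.6786+(1−p*)·204.1758)/1.01=156.6743; Δ=(122.6786−204.1758)/(271.8750−152.2500)=-0.6813; B=V−Δ·S=304.8511
Node (0,0) S=174.0000: V=(p*·156.6743+(1−p*)·231.0969)/1.01=187.2768; Δ=(156.6743−231.0969)/(217.5000−121.8000)=-0.7777; B=V−Δ·S=322.5906
Self-financing check: at every node Δ·S+B equals the discounted successor values.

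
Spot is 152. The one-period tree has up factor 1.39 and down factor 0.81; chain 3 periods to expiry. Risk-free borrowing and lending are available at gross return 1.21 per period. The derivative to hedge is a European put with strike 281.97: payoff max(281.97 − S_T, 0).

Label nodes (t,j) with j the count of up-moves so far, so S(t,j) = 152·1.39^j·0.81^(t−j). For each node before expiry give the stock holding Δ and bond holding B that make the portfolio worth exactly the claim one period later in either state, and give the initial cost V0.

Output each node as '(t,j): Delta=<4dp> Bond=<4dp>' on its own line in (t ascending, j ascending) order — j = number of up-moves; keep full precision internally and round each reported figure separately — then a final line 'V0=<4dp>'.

Risk-neutral probability p* = (R−d)/(u−d) = (1.21−0.81)/(1.39−0.81) = 0.6897.
At expiry t=3: V(3,0)=201.1910, V(3,1)=143.3492, V(3,2)=44.0898, V(3,3)=0.0000
  t=2,j=0: stock 99.7272 → up 138.6208 (V=143.3492), down 80.7790 (V=201.1910). Price 133.3059; hedge Δ=-1.0000, bond B=233.0331.
  t=2,j=1: stock 171.1368 → up 237.8802 (V=44.0898), down 138.6208 (V=143.3492). Price 61.8963; hedge Δ=-1.0000, bond B=233.0331.
  t=2,j=2: stock 293.6792 → up 408.2141 (V=0.0000), down 237.8802 (V=44.0898). Price 11.3083; hedge Δ=-0.2588, bond B=87.3253.
  t=1,j=0: stock 123.1200 → up 171.1368 (V=61.8963), down 99.7272 (V=133.3059). Price 69.4693; hedge Δ=-1.0000, bond B=192.5893.
  t=1,j=1: stock 211.2800 → up 293.6792 (V=11.3083), down 171.1368 (V=61.8963). Price 22.3207; hedge Δ=-0.4128, bond B=109.5413.
  t=0,j=0: stock 152.0000 → up 211.2800 (V=22.3207), down 123.1200 (V=69.4693). Price 30.5397; hedge Δ=-0.5348, bond B=111.8304.
The time-0 hedge costs 30.5397, which is the no-arbitrage price.

(0,0): Delta=-0.5348 Bond=111.8304
(1,0): Delta=-1.0000 Bond=192.5893
(1,1): Delta=-0.4128 Bond=109.5413
(2,0): Delta=-1.0000 Bond=233.0331
(2,1): Delta=-1.0000 Bond=233.0331
(2,2): Delta=-0.2588 Bond=87.3253
V0=30.5397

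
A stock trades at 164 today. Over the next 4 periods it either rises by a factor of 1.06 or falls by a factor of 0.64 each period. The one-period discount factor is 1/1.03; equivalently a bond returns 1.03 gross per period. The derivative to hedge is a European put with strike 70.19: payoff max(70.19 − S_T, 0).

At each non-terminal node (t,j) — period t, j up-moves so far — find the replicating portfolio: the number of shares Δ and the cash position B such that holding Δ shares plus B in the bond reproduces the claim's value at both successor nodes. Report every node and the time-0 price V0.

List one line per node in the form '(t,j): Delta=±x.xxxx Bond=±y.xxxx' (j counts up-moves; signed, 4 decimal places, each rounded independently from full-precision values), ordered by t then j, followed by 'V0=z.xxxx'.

(0,0): Delta=-0.0047 Bond=0.8073
(1,0): Delta=-0.0718 Bond=7.8705
(1,1): Delta=-0.0016 Bond=0.2901
(2,0): Delta=-0.8311 Bond=59.1091
(2,1): Delta=-0.0365 Bond=4.1833
(2,2): Delta=0.0000 Bond=0.0000
(3,0): Delta=-1.0000 Bond=68.1456
(3,1): Delta=-0.8232 Bond=60.3237
(3,2): Delta=0.0000 Bond=0.0000
(3,3): Delta=0.0000 Bond=0.0000
V0=0.0306

Under the risk-neutral measure, an up-move has probability p* = (R−d)/(u−d) = 0.9286 and values discount at R = 1.03.
Terminal values V(4,·): V(4,0)=42.6754, V(4,1)=24.6189, V(4,2)=0.0000, V(4,3)=0.0000, V(4,4)=0.0000
Node (3,0) S=42.9916: V=(p*·24.6189+(1−p*)·42.6754)/1.03=25.1540; Δ=(24.6189−42.6754)/(45.5711−27.5146)=-1.0000; B=V−Δ·S=68.1456
Node (3,1) S=71.2049: V=(p*·0.0000+(1−p*)·24.6189)/1.03=1.7073; Δ=(0.0000−24.6189)/(75.4772−45.5711)=-0.8232; B=V−Δ·S=60.3237
Node (3,2) S=117.9331: V=(p*·0.0000+(1−p*)·0.0000)/1.03=0.0000; Δ=(0.0000−0.0000)/(125.0090−75.4772)=0.0000; B=V−Δ·S=0.0000
Node (3,3) S=195.3266: V=(p*·0.0000+(1−p*)·0.0000)/1.03=0.0000; Δ=(0.0000−0.0000)/(207.0462−125.0090)=0.0000; B=V−Δ·S=0.0000
Node (2,0) S=67.1744: V=(p*·1.7073+(1−p*)·25.1540)/1.03=3.2835; Δ=(1.7073−25.1540)/(71.2049−42.9916)=-0.8311; B=V−Δ·S=59.1091
Node (2,1) S=111.2576: V=(p*·0.0000+(1−p*)·1.7073)/1.03=0.1184; Δ=(0.0000−1.7073)/(117.9331−71.2049)=-0.0365; B=V−Δ·S=4.1833
Node (2,2) S=184.2704: V=(p*·0.0000+(1−p*)·0.0000)/1.03=0.0000; Δ=(0.0000−0.0000)/(195.3266−117.9331)=0.0000; B=V−Δ·S=0.0000
Node (1,0) S=104.9600: V=(p*·0.1184+(1−p*)·3.2835)/1.03=0.3344; Δ=(0.1184−3.2835)/(111.2576−67.1744)=-0.0718; B=V−Δ·S=7.8705
Node (1,1) S=173.8400: V=(p*·0.0000+(1−p*)·0.1184)/1.03=0.0082; Δ=(0.0000−0.1184)/(184.2704−111.2576)=-0.0016; B=V−Δ·S=0.2901
Node (0,0) S=164.0000: V=(p*·0.0082+(1−p*)·0.3344)/1.03=0.0306; Δ=(0.0082−0.3344)/(173.8400−104.9600)=-0.0047; B=V−Δ·S=0.8073
Each (Δ,B) replicates both successor values, so the strategy is self-financing and V0 is arbitrage-free.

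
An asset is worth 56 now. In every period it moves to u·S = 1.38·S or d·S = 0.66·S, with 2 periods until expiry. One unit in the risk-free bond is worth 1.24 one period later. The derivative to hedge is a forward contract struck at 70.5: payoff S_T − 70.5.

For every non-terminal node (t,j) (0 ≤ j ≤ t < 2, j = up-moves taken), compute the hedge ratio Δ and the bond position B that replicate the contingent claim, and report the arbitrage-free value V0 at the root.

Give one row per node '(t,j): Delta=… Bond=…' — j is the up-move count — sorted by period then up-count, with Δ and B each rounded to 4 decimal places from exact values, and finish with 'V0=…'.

(0,0): Delta=1.0000 Bond=-45.8507
(1,0): Delta=1.0000 Bond=-56.8548
(1,1): Delta=1.0000 Bond=-56.8548
V0=10.1493

Under the risk-neutral measure, an up-move has probability p* = (R−d)/(u−d) = 0.8056 and values discount at R = 1.24.
Terminal values V(2,·): V(2,0)=-46.1064, V(2,1)=-19.4952, V(2,2)=36.1464
(1,0): S=36.9600. Δ = (V_up−V_dn)/(S_up−S_dn) = (-19.4952−-46.1064)/(51.0048−24.3936) = 1.0000. V = [p*·-19.4952 + (1−p*)·-46.1064]/1.24 = -19.8948. B = V − Δ·S = -56.8548.
(1,1): S=77.2800. Δ = (V_up−V_dn)/(S_up−S_dn) = (36.1464−-19.4952)/(106.6464−51.0048) = 1.0000. V = [p*·36.1464 + (1−p*)·-19.4952]/1.24 = 20.4252. B = V − Δ·S = -56.8548.
(0,0): S=56.0000. Δ = (V_up−V_dn)/(S_up−S_dn) = (20.4252−-19.8948)/(77.2800−36.9600) = 1.0000. V = [p*·20.4252 + (1−p*)·-19.8948]/1.24 = 10.1493. B = V − Δ·S = -45.8507.
The time-0 hedge costs 10.1493, which is the no-arbitrage price.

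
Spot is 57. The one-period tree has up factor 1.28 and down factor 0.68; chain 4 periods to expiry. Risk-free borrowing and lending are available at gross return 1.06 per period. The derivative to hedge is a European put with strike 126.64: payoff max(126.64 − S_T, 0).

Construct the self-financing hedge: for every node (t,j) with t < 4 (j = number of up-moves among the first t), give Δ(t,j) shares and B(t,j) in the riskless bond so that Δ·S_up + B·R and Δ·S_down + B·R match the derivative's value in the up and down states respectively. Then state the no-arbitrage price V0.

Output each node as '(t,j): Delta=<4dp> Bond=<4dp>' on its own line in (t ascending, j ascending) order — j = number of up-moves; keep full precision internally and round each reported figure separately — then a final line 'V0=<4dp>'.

(0,0): Delta=-0.8355 Bond=94.2975
(1,0): Delta=-1.0000 Bond=106.3294
(1,1): Delta=-0.7850 Bond=96.2650
(2,0): Delta=-1.0000 Bond=112.7091
(2,1): Delta=-1.0000 Bond=112.7091
(2,2): Delta=-0.7188 Bond=95.8646
(3,0): Delta=-1.0000 Bond=119.4717
(3,1): Delta=-1.0000 Bond=119.4717
(3,2): Delta=-1.0000 Bond=119.4717
(3,3): Delta=-0.6324 Bond=91.2793
V0=46.6711

Since d<R<u, set p* = (R−d)/(u−d) = 0.6333; price each node as the discounted p*-expectation of its children.
Payoff layer (t=4): V(4,0)=114.4526, V(4,1)=103.6990, V(4,2)=83.4570, V(4,3)=45.3544, V(4,4)=0.0000
  t=3,j=0: stock 17.9226 → up 22.9410 (V=103.6990), down 12.1874 (V=114.4526). Price 101.5491; hedge Δ=-1.0000, bond B=119.4717.
  t=3,j=1: stock 33.7367 → up 43.1830 (V=83.4570), down 22.9410 (V=103.6990). Price 85.7350; hedge Δ=-1.0000, bond B=119.4717.
  t=3,j=2: stock 63.5044 → up 81.2856 (V=45.3544), down 43.1830 (V=83.4570). Price 55.9673; hedge Δ=-1.0000, bond B=119.4717.
  t=3,j=3: stock 119.5377 → up 153.0082 (V=0.0000), down 81.2856 (V=45.3544). Price 15.6886; hedge Δ=-0.6324, bond B=91.2793.
  t=2,j=0: stock 26.3568 → up 33.7367 (V=85.7350), down 17.9226 (V=101.5491). Price 86.3523; hedge Δ=-1.0000, bond B=112.7091.
  t=2,j=1: stock 49.6128 → up 63.5044 (V=55.9673), down 33.7367 (V=85.7350). Price 63.0963; hedge Δ=-1.0000, bond B=112.7091.
  t=2,j=2: stock 93.3888 → up 119.5377 (V=15.6886), down 63.5044 (V=55.9673). Price 28.7335; hedge Δ=-0.7188, bond B=95.8646.
  t=1,j=0: stock 38.7600 → up 49.6128 (V=63.0963), down 26.3568 (V=86.3523). Price 67.5694; hedge Δ=-1.0000, bond B=106.3294.
  t=1,j=1: stock 72.9600 → up 93.3888 (V=28.7335), down 49.6128 (V=63.0963). Price 38.9936; hedge Δ=-0.7850, bond B=96.2650.
  t=0,j=0: stock 57.0000 → up 72.9600 (V=38.9936), down 38.7600 (V=67.5694). Price 46.6711; hedge Δ=-0.8355, bond B=94.2975.
Self-financing check: at every node Δ·S+B equals the discounted successor values.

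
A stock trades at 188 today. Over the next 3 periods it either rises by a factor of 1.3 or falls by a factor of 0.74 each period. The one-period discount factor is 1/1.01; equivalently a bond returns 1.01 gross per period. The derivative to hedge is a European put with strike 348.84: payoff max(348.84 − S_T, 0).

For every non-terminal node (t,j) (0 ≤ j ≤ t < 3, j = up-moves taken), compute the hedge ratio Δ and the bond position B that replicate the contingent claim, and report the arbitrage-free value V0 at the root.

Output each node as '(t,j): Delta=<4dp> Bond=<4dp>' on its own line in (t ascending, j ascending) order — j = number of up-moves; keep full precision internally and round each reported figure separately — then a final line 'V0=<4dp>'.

The replicating-portfolio and risk-neutral prices coincide; use p* = (1.01−0.74)/(1.3−0.74) = 0.4821 for the latter.
Terminal values V(3,·): V(3,0)=272.6579, V(3,1)=215.0066, V(3,2)=113.7272, V(3,3)=0.0000
  t=2,j=0: stock 102.9488 → up 133.8334 (V=215.0066), down 76.1821 (V=272.6579). Price 242.4373; hedge Δ=-1.0000, bond B=345.3861.
  t=2,j=1: stock 180.8560 → up 235.1128 (V=113.7272), down 133.8334 (V=215.0066). Price 164.5301; hedge Δ=-1.0000, bond B=345.3861.
  t=2,j=2: stock 317.7200 → up 413.0360 (V=0.0000), down 235.1128 (V=113.7272). Price 58.3113; hedge Δ=-0.6392, bond B=261.3956.
  t=1,j=0: stock 139.1200 → up 180.8560 (V=164.5301), down 102.9488 (V=242.4373). Price 202.8465; hedge Δ=-1.0000, bond B=341.9665.
  t=1,j=1: stock 244.4000 → up 317.7200 (V=58.3113), down 180.8560 (V=164.5301). Price 112.1955; hedge Δ=-0.7761, bond B=301.8720.
  t=0,j=0: stock 188.0000 → up 244.4000 (V=112.1955), down 139.1200 (V=202.8465). Price 157.5641; hedge Δ=-0.8610, bond B=319.4408.
The time-0 hedge costs 157.5641, which is the no-arbitrage price.

(0,0): Delta=-0.8610 Bond=319.4408
(1,0): Delta=-1.0000 Bond=341.9665
(1,1): Delta=-0.7761 Bond=301.8720
(2,0): Delta=-1.0000 Bond=345.3861
(2,1): Delta=-1.0000 Bond=345.3861
(2,2): Delta=-0.6392 Bond=261.3956
V0=157.5641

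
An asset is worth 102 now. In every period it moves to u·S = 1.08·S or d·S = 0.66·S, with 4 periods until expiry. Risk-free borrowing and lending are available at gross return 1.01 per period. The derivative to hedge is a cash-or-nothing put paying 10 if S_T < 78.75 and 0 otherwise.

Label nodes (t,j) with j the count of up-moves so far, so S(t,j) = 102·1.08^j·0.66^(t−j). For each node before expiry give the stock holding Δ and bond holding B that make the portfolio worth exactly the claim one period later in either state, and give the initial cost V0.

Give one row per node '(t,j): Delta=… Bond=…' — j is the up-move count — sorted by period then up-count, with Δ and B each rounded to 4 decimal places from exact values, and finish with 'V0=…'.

Since d<R<u, set p* = (R−d)/(u−d) = 0.8333; price each node as the discounted p*-expectation of its children.
Terminal values V(4,·): V(4,0)=10.0000, V(4,1)=10.0000, V(4,2)=10.0000, V(4,3)=0.0000, V(4,4)=0.0000
  t=3,j=0: stock 29.3246 → up 31.6706 (V=10.0000), down 19.3542 (V=10.0000). Price 9.9010; hedge Δ=0.0000, bond B=9.9010.
  t=3,j=1: stock 47.9857 → up 51.8246 (V=10.0000), down 31.6706 (V=10.0000). Price 9.9010; hedge Δ=0.0000, bond B=9.9010.
  t=3,j=2: stock 78.5220 → up 84.8038 (V=0.0000), down 51.8246 (V=10.0000). Price 1.6502; hedge Δ=-0.3032, bond B=25.4597.
  t=3,j=3: stock 128.4906 → up 138.7699 (V=0.0000), down 84.8038 (V=0.0000). Price 0.0000; hedge Δ=0.0000, bond B=0.0000.
  t=2,j=0: stock 44.4312 → up 47.9857 (V=9.9010), down 29.3246 (V=9.9010). Price 9.8030; hedge Δ=0.0000, bond B=9.8030.
  t=2,j=1: stock 72.7056 → up 78.5220 (V=1.6502), down 47.9857 (V=9.9010). Price 2.9953; hedge Δ=-0.2702, bond B=22.6402.
  t=2,j=2: stock 118.9728 → up 128.4906 (V=0.0000), down 78.5220 (V=1.6502). Price 0.2723; hedge Δ=-0.0330, bond B=4.2013.
  t=1,j=0: stock 67.3200 → up 72.7056 (V=2.9953), down 44.4312 (V=9.8030). Price 4.0891; hedge Δ=-0.2408, bond B=20.2977.
  t=1,j=1: stock 110.1600 → up 118.9728 (V=0.2723), down 72.7056 (V=2.9953). Price 0.7190; hedge Δ=-0.0589, bond B=7.2024.
  t=0,j=0: stock 102.0000 → up 110.1600 (V=0.7190), down 67.3200 (V=4.0891). Price 1.2680; hedge Δ=-0.0787, bond B=9.2920.
Root portfolio cost Δ·102+B reproduces V0=1.2680.

(0,0): Delta=-0.0787 Bond=9.2920
(1,0): Delta=-0.2408 Bond=20.2977
(1,1): Delta=-0.0589 Bond=7.2024
(2,0): Delta=0.0000 Bond=9.8030
(2,1): Delta=-0.2702 Bond=22.6402
(2,2): Delta=-0.0330 Bond=4.2013
(3,0): Delta=0.0000 Bond=9.9010
(3,1): Delta=0.0000 Bond=9.9010
(3,2): Delta=-0.3032 Bond=25.4597
(3,3): Delta=0.0000 Bond=0.0000
V0=1.2680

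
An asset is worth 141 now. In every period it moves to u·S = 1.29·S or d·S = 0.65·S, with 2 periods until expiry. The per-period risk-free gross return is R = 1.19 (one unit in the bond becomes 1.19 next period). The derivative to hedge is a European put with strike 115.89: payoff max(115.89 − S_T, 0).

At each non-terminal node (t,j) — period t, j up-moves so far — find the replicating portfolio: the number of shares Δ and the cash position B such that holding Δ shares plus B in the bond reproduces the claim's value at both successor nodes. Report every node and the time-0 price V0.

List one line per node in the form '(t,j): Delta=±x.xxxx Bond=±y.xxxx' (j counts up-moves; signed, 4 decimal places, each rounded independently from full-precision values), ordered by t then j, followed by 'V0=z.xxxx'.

(0,0): Delta=-0.0819 Bond=12.5250
(1,0): Delta=-0.9601 Bond=95.3907
(1,1): Delta=0.0000 Bond=0.0000
V0=0.9709

The replicating-portfolio and risk-neutral prices coincide; use p* = (1.19−0.65)/(1.29−0.65) = 0.8437 for the latter.
Terminal values V(2,·): V(2,0)=56.3175, V(2,1)=0.0000, V(2,2)=0.0000
  t=1,j=0: stock 91.6500 → up 118.2285 (V=0.0000), down 59.5725 (V=56.3175). Price 7.3946; hedge Δ=-0.9601, bond B=95.3907.
  t=1,j=1: stock 181.8900 → up 234.6381 (V=0.0000), down 118.2285 (V=0.0000). Price 0.0000; hedge Δ=0.0000, bond B=0.0000.
  t=0,j=0: stock 141.0000 → up 181.8900 (V=0.0000), down 91.6500 (V=7.3946). Price 0.9709; hedge Δ=-0.0819, bond B=12.5250.
Root portfolio cost Δ·141+B reproduces V0=0.9709.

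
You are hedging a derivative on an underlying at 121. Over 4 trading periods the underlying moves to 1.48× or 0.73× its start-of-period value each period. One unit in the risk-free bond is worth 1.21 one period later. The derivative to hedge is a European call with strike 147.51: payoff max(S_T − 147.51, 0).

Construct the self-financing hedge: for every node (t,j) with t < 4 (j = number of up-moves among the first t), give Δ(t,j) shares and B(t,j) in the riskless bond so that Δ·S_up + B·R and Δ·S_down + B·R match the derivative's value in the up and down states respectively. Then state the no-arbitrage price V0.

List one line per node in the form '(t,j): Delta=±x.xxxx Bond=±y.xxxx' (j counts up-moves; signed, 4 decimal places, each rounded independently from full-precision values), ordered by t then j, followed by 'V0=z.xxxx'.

Since d<R<u, set p* = (R−d)/(u−d) = 0.6400; price each node as the discounted p*-expectation of its children.
Payoff layer (t=4): V(4,0)=0.0000, V(4,1)=0.0000, V(4,2)=0.0000, V(4,3)=138.8375, V(4,4)=433.0301
  t=3,j=0: stock 47.0711 → up 69.6652 (V=0.0000), down 34.3619 (V=0.0000). Price 0.0000; hedge Δ=0.0000, bond B=0.0000.
  t=3,j=1: stock 95.4317 → up 141.2390 (V=0.0000), down 69.6652 (V=0.0000). Price 0.0000; hedge Δ=0.0000, bond B=0.0000.
  t=3,j=2: stock 193.4780 → up 286.3475 (V=138.8375), down 141.2390 (V=0.0000). Price 73.4347; hedge Δ=0.9568, bond B=-111.6819.
  t=3,j=3: stock 392.2568 → up 580.5401 (V=433.0301), down 286.3475 (V=138.8375). Price 270.3477; hedge Δ=1.0000, bond B=-121.9091.
  t=2,j=0: stock 64.4809 → up 95.4317 (V=0.0000), down 47.0711 (V=0.0000). Price 0.0000; hedge Δ=0.0000, bond B=0.0000.
  t=2,j=1: stock 130.7284 → up 193.4780 (V=73.4347), down 95.4317 (V=0.0000). Price 38.8415; hedge Δ=0.7490, bond B=-59.0714.
  t=2,j=2: stock 265.0384 → up 392.2568 (V=270.3477), down 193.4780 (V=73.4347). Price 164.8422; hedge Δ=0.9906, bond B=-97.7085.
  t=1,j=0: stock 88.3300 → up 130.7284 (V=38.8415), down 64.4809 (V=0.0000). Price 20.5443; hedge Δ=0.5863, bond B=-31.2444.
  t=1,j=1: stock 179.0800 → up 265.0384 (V=164.8422), down 130.7284 (V=38.8415). Price 98.7454; hedge Δ=0.9381, bond B=-69.2555.
  t=0,j=0: stock 121.0000 → up 179.0800 (V=98.7454), down 88.3300 (V=20.5443). Price 58.3413; hedge Δ=0.8617, bond B=-45.9269.
Self-financing check: at every node Δ·S+B equals the discounted successor values.

(0,0): Delta=0.8617 Bond=-45.9269
(1,0): Delta=0.5863 Bond=-31.2444
(1,1): Delta=0.9381 Bond=-69.2555
(2,0): Delta=0.0000 Bond=0.0000
(2,1): Delta=0.7490 Bond=-59.0714
(2,2): Delta=0.9906 Bond=-97.7085
(3,0): Delta=0.0000 Bond=0.0000
(3,1): Delta=0.0000 Bond=0.0000
(3,2): Delta=0.9568 Bond=-111.6819
(3,3): Delta=1.0000 Bond=-121.9091
V0=58.3413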